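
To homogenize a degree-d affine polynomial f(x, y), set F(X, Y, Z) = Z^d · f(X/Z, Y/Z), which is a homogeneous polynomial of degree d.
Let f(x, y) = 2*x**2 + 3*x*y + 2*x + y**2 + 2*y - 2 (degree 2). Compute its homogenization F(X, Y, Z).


F(X, Y, Z) = 2*X**2 + 3*X*Y + 2*X*Z + Y**2 + 2*Y*Z - 2*Z**2

deg(f) = 2.
Substitute x = X/Z, y = Y/Z into f, then multiply by Z^2.
  monomial 2·x^2·y^0 ↦ 2·X^2·Y^0·Z^0.
  monomial 3·x^1·y^1 ↦ 3·X^1·Y^1·Z^0.
  monomial 2·x^1·y^0 ↦ 2·X^1·Y^0·Z^1.
  monomial 1·x^0·y^2 ↦ 1·X^0·Y^2·Z^0.
  monomial 2·x^0·y^1 ↦ 2·X^0·Y^1·Z^1.
  monomial -2·x^0·y^0 ↦ -2·X^0·Y^0·Z^2.
Collecting: F(X, Y, Z) = 2*X**2 + 3*X*Y + 2*X*Z + Y**2 + 2*Y*Z - 2*Z**2.


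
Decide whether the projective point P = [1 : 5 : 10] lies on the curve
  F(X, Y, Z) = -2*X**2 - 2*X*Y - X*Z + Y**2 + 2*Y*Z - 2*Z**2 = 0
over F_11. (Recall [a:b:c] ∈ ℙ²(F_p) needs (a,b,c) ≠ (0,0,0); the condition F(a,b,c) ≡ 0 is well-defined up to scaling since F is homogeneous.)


F(1,5,10) ≡ 2 (mod 11); P is NOT on the curve.

Evaluate F(1, 5, 10) term-by-term (mod 11).
  -2*X**2 ↦ -2·1·1·1 = -2
  -2*X*Y ↦ -2·1·5·1 = -10
  -X*Z ↦ -1·1·1·10 = -10
  Y**2 ↦ 1·1·25·1 = 25
  2*Y*Z ↦ 2·1·5·10 = 100
  -2*Z**2 ↦ -2·1·1·100 = -200
Sum: F(1, 5, 10) = (-2) + (-10) + (-10) + (25) + (100) + (-200) = -97.
Reducing mod 11: -97 ≡ 2 (mod 11).
Since F(a, b, c) ≡ 2 ≠ 0 (mod 11), P does NOT lie on the curve.


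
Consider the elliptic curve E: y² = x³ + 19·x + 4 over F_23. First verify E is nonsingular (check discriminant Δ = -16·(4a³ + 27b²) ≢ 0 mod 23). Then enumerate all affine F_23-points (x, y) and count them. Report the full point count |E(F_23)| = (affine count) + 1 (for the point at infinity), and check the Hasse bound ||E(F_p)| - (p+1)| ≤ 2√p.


Affine points = {(0, 2), (0, 21), (1, 1), (1, 22), (2, 2), (2, 21), (4, 11), (4, 12), (6, 9), (6, 14), (8, 1), (8, 22), (11, 7), (11, 16), (14, 1), (14, 22), (19, 5), (19, 18), (20, 9), (20, 14), (21, 2), (21, 21)}; affine count = 22; |E(F_23)| = 23.

Discriminant check: Δ ∝ 4a³ + 27b² = 4·19³ + 27·4² = 4·6859 + 27·16 ≡ 15 (mod 23). Nonzero ⇒ E is nonsingular.
For each x ∈ F_23, compute rhs = x³ + 19·x + 4 mod 23, then count y ∈ F_23 with y² ≡ rhs.
  x = 0: rhs = 4, matching y values: 2, 21 (2 points).
  x = 1: rhs = 1, matching y values: 1, 22 (2 points).
  x = 2: rhs = 4, matching y values: 2, 21 (2 points).
  x = 3: rhs = 19, matching y values: none (0 points).
  x = 4: rhs = 6, matching y values: 11, 12 (2 points).
  x = 5: rhs = 17, matching y values: none (0 points).
  x = 6: rhs = 12, matching y values: 9, 14 (2 points).
  x = 7: rhs = 20, matching y values: none (0 points).
  x = 8: rhs = 1, matching y values: 1, 22 (2 points).
  x = 9: rhs = 7, matching y values: none (0 points).
  x = 10: rhs = 21, matching y values: none (0 points).
  x = 11: rhs = 3, matching y values: 7, 16 (2 points).
  x = 12: rhs = 5, matching y values: none (0 points).
  x = 13: rhs = 10, matching y values: none (0 points).
  x = 14: rhs = 1, matching y values: 1, 22 (2 points).
  x = 15: rhs = 7, matching y values: none (0 points).
  x = 16: rhs = 11, matching y values: none (0 points).
  x = 17: rhs = 19, matching y values: none (0 points).
  x = 18: rhs = 14, matching y values: none (0 points).
  x = 19: rhs = 2, matching y values: 5, 18 (2 points).
  x = 20: rhs = 12, matching y values: 9, 14 (2 points).
  x = 21: rhs = 4, matching y values: 2, 21 (2 points).
  x = 22: rhs = 7, matching y values: none (0 points).
Total affine count: 22.
Full point count |E(F_23)| = 22 + 1 = 23.
Hasse bound: |23 − (23+1)| = |-1| = 1 ≤ 2√23 ≈ 9.5917 ✓.


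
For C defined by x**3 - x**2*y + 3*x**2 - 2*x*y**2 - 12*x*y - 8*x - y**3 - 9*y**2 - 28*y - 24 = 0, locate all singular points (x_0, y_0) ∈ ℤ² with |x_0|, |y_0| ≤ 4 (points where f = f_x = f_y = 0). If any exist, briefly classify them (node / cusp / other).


Singular points: {(-2, -2)}; classification: node.

Compute partial derivatives:
  f_x = 3*x**2 - 2*x*y + 6*x - 2*y**2 - 12*y - 8.
  f_y = -x**2 - 4*x*y - 12*x - 3*y**2 - 18*y - 28.
Scan x_0 ∈ {−4, ..., 4}. For each x_0, f_y(x_0, y) is a polynomial in y; find its integer roots y ∈ {−4, ..., 4}, then test f_x and f at those candidates.
  x = -4: f_y(-4, y) = -3*y**2 - 2*y + 4; no integer root y with |y| ≤ 4.
  x = -3: f_y(-3, y) = -3*y**2 - 6*y - 1; no integer root y with |y| ≤ 4.
  x = -2: f_y(-2, y) = -3*y**2 - 10*y - 8; vanishes at y ∈ {-2}. (-2, -2): f_x = 0, f = 0 — SINGULAR.
  x = -1: f_y(-1, y) = -3*y**2 - 14*y - 17; no integer root y with |y| ≤ 4.
  x = 0: f_y(0, y) = -3*y**2 - 18*y - 28; no integer root y with |y| ≤ 4.
  x = 1: f_y(1, y) = -3*y**2 - 22*y - 41; no integer root y with |y| ≤ 4.
  x = 2: f_y(2, y) = -3*y**2 - 26*y - 56; vanishes at y ∈ {-4}. (2, -4): f_x = 48 ≠ 0.
  x = 3: f_y(3, y) = -3*y**2 - 30*y - 73; no integer root y with |y| ≤ 4.
  x = 4: f_y(4, y) = -3*y**2 - 34*y - 92; no integer root y with |y| ≤ 4.
Only singular point on the grid: (-2, -2).
Classify: substitute x = -2 + u, y = -2 + v and expand: f = u**3 - u**2*v - u**2 - 2*u*v**2 - v**3 + v**2.
No constant or linear terms (consistent with a singular point). Quadratic part: -u**2 + v**2. Cubic part: u**3 - u**2*v - 2*u*v**2 - v**3.
The quadratic part v**2 - u**2 = (v − u)(v + u) splits into two distinct linear factors, so there are two distinct tangent lines y − -2 = ±(x − -2) — this is a node (ordinary double point).
Classification: node.


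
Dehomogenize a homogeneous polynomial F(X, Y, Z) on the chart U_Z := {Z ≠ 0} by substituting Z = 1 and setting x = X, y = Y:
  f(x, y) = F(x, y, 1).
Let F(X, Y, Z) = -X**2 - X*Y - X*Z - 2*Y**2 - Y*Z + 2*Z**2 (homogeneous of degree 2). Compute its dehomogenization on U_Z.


f(x, y) = -x**2 - x*y - x - 2*y**2 - y + 2

On U_Z we set Z = 1. Each monomial c·X^i·Y^j·Z^k in F becomes c·x^i·y^j·1^k = c·x^i·y^j.
Substituting Z = 1: F(X, Y, 1) = -x**2 - x*y - x - 2*y**2 - y + 2.
Note: deg(f) ≤ deg(F) = 2; strict inequality happens when F is divisible by Z (lost terms).


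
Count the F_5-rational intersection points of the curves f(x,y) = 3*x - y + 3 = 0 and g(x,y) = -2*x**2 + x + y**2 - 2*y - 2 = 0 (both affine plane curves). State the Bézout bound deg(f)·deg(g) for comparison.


Common zeros: {(2, 4), (4, 0)}; count = 2; Bézout bound = 2.

deg(f) = 1, deg(g) = 2, so Bézout bound = 2.
Scan x ∈ F_5. For each x, list the y ∈ F_5 with f(x, y) ≡ 0 and those with g(x, y) ≡ 0 (mod 5); the common zeros in that column are the intersection.
  x = 0: f ≡ 0 at y ∈ {3}; g ≡ 0 at y ∈ ∅; common: ∅.
  x = 1: f ≡ 0 at y ∈ {1}; g ≡ 0 at y ∈ {3, 4}; common: ∅.
  x = 2: f ≡ 0 at y ∈ {4}; g ≡ 0 at y ∈ {3, 4}; common: {4}.
  x = 3: f ≡ 0 at y ∈ {2}; g ≡ 0 at y ∈ ∅; common: ∅.
  x = 4: f ≡ 0 at y ∈ {0}; g ≡ 0 at y ∈ {0, 2}; common: {0}.
Collecting: common zeros = {(2, 4), (4, 0)}, so the count is 2.
Comparison with the Bézout bound: 2 ≤ 2 = deg(f)·deg(g), as expected for curves with no common component (the bound is attained).


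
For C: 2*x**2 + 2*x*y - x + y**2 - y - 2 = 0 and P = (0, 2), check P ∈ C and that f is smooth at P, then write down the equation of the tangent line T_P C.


Tangent line at P: 3*x + 3*y - 6 = 0.

Step 1: f(0, 2) = 0, so P lies on C.
Step 2: partial derivatives
  f_x(x, y) = 4*x + 2*y - 1, f_y(x, y) = 2*x + 2*y - 1.
  f_x(P) = 3, f_y(P) = 3 (gradient nonzero, so P is smooth).
Step 3: tangent line at P: 3·(x − 0) + 3·(y − 2) = 0.
Expanding: 3*x + 3*y - 6 = 0.


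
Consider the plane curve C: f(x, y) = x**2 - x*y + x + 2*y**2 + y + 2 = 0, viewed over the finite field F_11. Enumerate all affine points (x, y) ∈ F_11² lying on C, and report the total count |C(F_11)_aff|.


Affine F_11-points: {(1, 3), (1, 8), (2, 7), (2, 10), (4, 0), (4, 7), (6, 0), (6, 8), (7, 4), (7, 10)}; count = 10.

For each of the 121 pairs (x, y) ∈ F_11², evaluate f(x, y) mod 11. Record the zeros.
  x = 0: [0↦2, 1↦5, 2↦1, 3↦1, 4↦5, 5↦2, 6↦3, 7↦8, 8↦6, 9↦8, 10↦3]  zeros at y ∈ ∅
  x = 1: [0↦4, 1↦6, 2↦1, 3↦0, 4↦3, 5↦10, 6↦10, 7↦3, 8↦0, 9↦1, 10↦6]  zeros at y ∈ {3, 8}
  x = 2: [0↦8, 1↦9, 2↦3, 3↦1, 4↦3, 5↦9, 6↦8, 7↦0, 8↦7, 9↦7, 10↦0]  zeros at y ∈ {7, 10}
  x = 3: [0↦3, 1↦3, 2↦7, 3↦4, 4↦5, 5↦10, 6↦8, 7↦10, 8↦5, 9↦4, 10↦7]  zeros at y ∈ ∅
  x = 4: [0↦0, 1↦10, 2↦2, 3↦9, 4↦9, 5↦2, 6↦10, 7↦0, 8↦5, 9↦3, 10↦5]  zeros at y ∈ {0, 7}
  x = 5: [0↦10, 1↦8, 2↦10, 3↦5, 4↦4, 5↦7, 6↦3, 7↦3, 8↦7, 9↦4, 10↦5]  zeros at y ∈ ∅
  x = 6: [0↦0, 1↦8, 2↦9, 3↦3, 4↦1, 5↦3, 6↦9, 7↦8, 8↦0, 9↦7, 10↦7]  zeros at y ∈ {0, 8}
  x = 7: [0↦3, 1↦10, 2↦10, 3↦3, 4↦0, 5↦1, 6↦6, 7↦4, 8↦6, 9↦1, 10↦0]  zeros at y ∈ {4, 10}
  x = 8: [0↦8, 1↦3, 2↦2, 3↦5, 4↦1, 5↦1, 6↦5, 7↦2, 8↦3, 9↦8, 10↦6]  zeros at y ∈ ∅
  x = 9: [0↦4, 1↦9, 2↦7, 3↦9, 4↦4, 5↦3, 6↦6, 7↦2, 8↦2, 9↦6, 10↦3]  zeros at y ∈ ∅
  x = 10: [0↦2, 1↦6, 2↦3, 3↦4, 4↦9, 5↦7, 6↦9, 7↦4, 8↦3, 9↦6, 10↦2]  zeros at y ∈ ∅
Collecting zeros: affine points = {(1, 3), (1, 8), (2, 7), (2, 10), (4, 0), (4, 7), (6, 0), (6, 8), (7, 4), (7, 10)}.
Total count |C(F_11)_aff| = 10.


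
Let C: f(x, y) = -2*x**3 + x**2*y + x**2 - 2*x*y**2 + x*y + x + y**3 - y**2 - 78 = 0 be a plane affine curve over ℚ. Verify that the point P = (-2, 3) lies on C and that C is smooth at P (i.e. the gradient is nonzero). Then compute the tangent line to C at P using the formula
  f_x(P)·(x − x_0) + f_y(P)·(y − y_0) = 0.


Tangent line at P: -54*x + 47*y - 249 = 0.

Step 1: f(-2, 3) = 0, so P lies on C.
Step 2: partial derivatives
  f_x(x, y) = -6*x**2 + 2*x*y + 2*x - 2*y**2 + y + 1, f_y(x, y) = x**2 - 4*x*y + x + 3*y**2 - 2*y.
  f_x(P) = -54, f_y(P) = 47 (gradient nonzero, so P is smooth).
Step 3: tangent line at P: -54·(x − -2) + 47·(y − 3) = 0.
Expanding: -54*x + 47*y - 249 = 0.


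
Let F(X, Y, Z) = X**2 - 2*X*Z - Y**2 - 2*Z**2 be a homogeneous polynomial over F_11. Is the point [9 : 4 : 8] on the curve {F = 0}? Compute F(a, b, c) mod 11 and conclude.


F(9,4,8) ≡ 2 (mod 11); P is NOT on the curve.

Evaluate F(9, 4, 8) term-by-term (mod 11).
  X**2 ↦ 1·81·1·1 = 81
  -2*X*Z ↦ -2·9·1·8 = -144
  -Y**2 ↦ -1·1·16·1 = -16
  -2*Z**2 ↦ -2·1·1·64 = -128
Sum: F(9, 4, 8) = (81) + (-144) + (-16) + (-128) = -207.
Reducing mod 11: -207 ≡ 2 (mod 11).
Since F(a, b, c) ≡ 2 ≠ 0 (mod 11), P does NOT lie on the curve.


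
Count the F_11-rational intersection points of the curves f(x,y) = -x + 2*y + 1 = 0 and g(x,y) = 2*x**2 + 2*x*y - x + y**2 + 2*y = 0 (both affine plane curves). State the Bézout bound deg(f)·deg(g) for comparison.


Common zeros: {(6, 8), (8, 9)}; count = 2; Bézout bound = 2.

deg(f) = 1, deg(g) = 2, so Bézout bound = 2.
Scan x ∈ F_11. For each x, list the y ∈ F_11 with f(x, y) ≡ 0 and those with g(x, y) ≡ 0 (mod 11); the common zeros in that column are the intersection.
  x = 0: f ≡ 0 at y ∈ {5}; g ≡ 0 at y ∈ {0, 9}; common: ∅.
  x = 1: f ≡ 0 at y ∈ {0}; g ≡ 0 at y ∈ {3, 4}; common: ∅.
  x = 2: f ≡ 0 at y ∈ {6}; g ≡ 0 at y ∈ {2, 3}; common: ∅.
  x = 3: f ≡ 0 at y ∈ {1}; g ≡ 0 at y ∈ {6, 8}; common: ∅.
  x = 4: f ≡ 0 at y ∈ {7}; g ≡ 0 at y ∈ ∅; common: ∅.
  x = 5: f ≡ 0 at y ∈ {2}; g ≡ 0 at y ∈ ∅; common: ∅.
  x = 6: f ≡ 0 at y ∈ {8}; g ≡ 0 at y ∈ {0, 8}; common: {8}.
  x = 7: f ≡ 0 at y ∈ {3}; g ≡ 0 at y ∈ ∅; common: ∅.
  x = 8: f ≡ 0 at y ∈ {9}; g ≡ 0 at y ∈ {6, 9}; common: {9}.
  x = 9: f ≡ 0 at y ∈ {4}; g ≡ 0 at y ∈ ∅; common: ∅.
  x = 10: f ≡ 0 at y ∈ {10}; g ≡ 0 at y ∈ ∅; common: ∅.
Collecting: common zeros = {(6, 8), (8, 9)}, so the count is 2.
Comparison with the Bézout bound: 2 ≤ 2 = deg(f)·deg(g), as expected for curves with no common component (the bound is attained).


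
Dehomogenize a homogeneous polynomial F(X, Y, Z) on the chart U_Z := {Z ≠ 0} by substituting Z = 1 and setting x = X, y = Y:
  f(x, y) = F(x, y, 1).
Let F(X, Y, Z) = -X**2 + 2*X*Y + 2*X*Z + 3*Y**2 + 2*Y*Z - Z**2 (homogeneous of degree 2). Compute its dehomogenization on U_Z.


f(x, y) = -x**2 + 2*x*y + 2*x + 3*y**2 + 2*y - 1

On U_Z we set Z = 1. Each monomial c·X^i·Y^j·Z^k in F becomes c·x^i·y^j·1^k = c·x^i·y^j.
Substituting Z = 1: F(X, Y, 1) = -x**2 + 2*x*y + 2*x + 3*y**2 + 2*y - 1.
Note: deg(f) ≤ deg(F) = 2; strict inequality happens when F is divisible by Z (lost terms).


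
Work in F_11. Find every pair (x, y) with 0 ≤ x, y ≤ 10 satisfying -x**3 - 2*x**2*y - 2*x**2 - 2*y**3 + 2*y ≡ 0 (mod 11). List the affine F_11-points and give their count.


Affine F_11-points: {(0, 0), (0, 1), (0, 10), (1, 5), (2, 2), (2, 3), (2, 6), (5, 4), (6, 9), (7, 1), (7, 2), (7, 8), (9, 0), (10, 3)}; count = 14.

For each of the 121 pairs (x, y) ∈ F_11², evaluate f(x, y) mod 11. Record the zeros.
  x = 0: [0↦0, 1↦0, 2↦10, 3↦7, 4↦1, 5↦2, 6↦9, 7↦10, 8↦4, 9↦1, 10↦0]  zeros at y ∈ {0, 1, 10}
  x = 1: [0↦8, 1↦6, 2↦3, 3↦9, 4↦1, 5↦0, 6↦5, 7↦4, 8↦7, 9↦2, 10↦10]  zeros at y ∈ {5}
  x = 2: [0↦6, 1↦9, 2↦0, 3↦0, 4↦8, 5↦1, 6↦0, 7↦4, 8↦1, 9↦1, 10↦3]  zeros at y ∈ {2, 3, 6}
  x = 3: [0↦10, 1↦3, 2↦6, 3↦7, 4↦5, 5↦10, 6↦10, 7↦4, 8↦2, 9↦3, 10↦6]  zeros at y ∈ ∅
  x = 4: [0↦3, 1↦4, 2↦4, 3↦2, 4↦8, 5↦10, 6↦7, 7↦9, 8↦4, 9↦2, 10↦2]  zeros at y ∈ ∅
  x = 5: [0↦1, 1↦6, 2↦10, 3↦1, 4↦0, 5↦6, 6↦7, 7↦2, 8↦1, 9↦3, 10↦7]  zeros at y ∈ {4}
  x = 6: [0↦9, 1↦3, 2↦7, 3↦9, 4↦8, 5↦3, 6↦4, 7↦10, 8↦9, 9↦0, 10↦4]  zeros at y ∈ {9}
  x = 7: [0↦10, 1↦0, 2↦0, 3↦9, 4↦4, 5↦6, 6↦3, 7↦5, 8↦0, 9↦9, 10↦9]  zeros at y ∈ {1, 2, 8}
  x = 8: [0↦9, 1↦2, 2↦5, 3↦6, 4↦4, 5↦9, 6↦9, 7↦3, 8↦1, 9↦2, 10↦5]  zeros at y ∈ ∅
  x = 9: [0↦0, 1↦3, 2↦5, 3↦5, 4↦2, 5↦6, 6↦5, 7↦9, 8↦6, 9↦6, 10↦8]  zeros at y ∈ {0}
  x = 10: [0↦10, 1↦8, 2↦5, 3↦0, 4↦3, 5↦2, 6↦7, 7↦6, 8↦9, 9↦4, 10↦1]  zeros at y ∈ {3}
Collecting zeros: affine points = {(0, 0), (0, 1), (0, 10), (1, 5), (2, 2), (2, 3), (2, 6), (5, 4), (6, 9), (7, 1), (7, 2), (7, 8), (9, 0), (10, 3)}.
Total count |C(F_11)_aff| = 14.


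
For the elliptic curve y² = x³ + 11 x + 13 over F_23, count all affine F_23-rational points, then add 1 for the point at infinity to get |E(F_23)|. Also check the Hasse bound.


Affine points = {(0, 6), (0, 17), (1, 5), (1, 18), (3, 2), (3, 21), (4, 11), (4, 12), (5, 3), (5, 20), (9, 6), (9, 17), (11, 4), (11, 19), (14, 6), (14, 17), (21, 11), (21, 12), (22, 1), (22, 22)}; affine count = 20; |E(F_23)| = 21.

Discriminant check: Δ ∝ 4a³ + 27b² = 4·11³ + 27·13² = 4·1331 + 27·169 ≡ 20 (mod 23). Nonzero ⇒ E is nonsingular.
For each x ∈ F_23, compute rhs = x³ + 11·x + 13 mod 23, then count y ∈ F_23 with y² ≡ rhs.
  x = 0: rhs = 13, matching y values: 6, 17 (2 points).
  x = 1: rhs = 2, matching y values: 5, 18 (2 points).
  x = 2: rhs = 20, matching y values: none (0 points).
  x = 3: rhs = 4, matching y values: 2, 21 (2 points).
  x = 4: rhs = 6, matching y values: 11, 12 (2 points).
  x = 5: rhs = 9, matching y values: 3, 20 (2 points).
  x = 6: rhs = 19, matching y values: none (0 points).
  x = 7: rhs = 19, matching y values: none (0 points).
  x = 8: rhs = 15, matching y values: none (0 points).
  x = 9: rhs = 13, matching y values: 6, 17 (2 points).
  x = 10: rhs = 19, matching y values: none (0 points).
  x = 11: rhs = 16, matching y values: 4, 19 (2 points).
  x = 12: rhs = 10, matching y values: none (0 points).
  x = 13: rhs = 7, matching y values: none (0 points).
  x = 14: rhs = 13, matching y values: 6, 17 (2 points).
  x = 15: rhs = 11, matching y values: none (0 points).
  x = 16: rhs = 7, matching y values: none (0 points).
  x = 17: rhs = 7, matching y values: none (0 points).
  x = 18: rhs = 17, matching y values: none (0 points).
  x = 19: rhs = 20, matching y values: none (0 points).
  x = 20: rhs = 22, matching y values: none (0 points).
  x = 21: rhs = 6, matching y values: 11, 12 (2 points).
  x = 22: rhs = 1, matching y values: 1, 22 (2 points).
Total affine count: 20.
Full point count |E(F_23)| = 20 + 1 = 21.
Hasse bound: |21 − (23+1)| = |-3| = 3 ≤ 2√23 ≈ 9.5917 ✓.


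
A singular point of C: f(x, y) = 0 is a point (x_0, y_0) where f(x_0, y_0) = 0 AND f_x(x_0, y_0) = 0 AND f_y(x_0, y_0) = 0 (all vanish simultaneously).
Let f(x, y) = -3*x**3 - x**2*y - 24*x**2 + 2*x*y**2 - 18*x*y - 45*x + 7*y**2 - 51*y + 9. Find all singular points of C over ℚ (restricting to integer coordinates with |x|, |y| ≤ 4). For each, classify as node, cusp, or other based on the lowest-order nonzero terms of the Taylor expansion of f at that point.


Singular points: {(-3, 3)}; classification: cusp.

Compute partial derivatives:
  f_x = -9*x**2 - 2*x*y - 48*x + 2*y**2 - 18*y - 45.
  f_y = -x**2 + 4*x*y - 18*x + 14*y - 51.
Scan x_0 ∈ {−4, ..., 4}. For each x_0, f_y(x_0, y) is a polynomial in y; find its integer roots y ∈ {−4, ..., 4}, then test f_x and f at those candidates.
  x = -4: f_y(-4, y) = 5 - 2*y; no integer root y with |y| ≤ 4.
  x = -3: f_y(-3, y) = 2*y - 6; vanishes at y ∈ {3}. (-3, 3): f_x = 0, f = 0 — SINGULAR.
  x = -2: f_y(-2, y) = 6*y - 19; no integer root y with |y| ≤ 4.
  x = -1: f_y(-1, y) = 10*y - 34; no integer root y with |y| ≤ 4.
  x = 0: f_y(0, y) = 14*y - 51; no integer root y with |y| ≤ 4.
  x = 1: f_y(1, y) = 18*y - 70; no integer root y with |y| ≤ 4.
  x = 2: f_y(2, y) = 22*y - 91; no integer root y with |y| ≤ 4.
  x = 3: f_y(3, y) = 26*y - 114; no integer root y with |y| ≤ 4.
  x = 4: f_y(4, y) = 30*y - 139; no integer root y with |y| ≤ 4.
Only singular point on the grid: (-3, 3).
Classify: substitute x = -3 + u, y = 3 + v and expand: f = -3*u**3 - u**2*v + 2*u*v**2 + v**2.
No constant or linear terms (consistent with a singular point). Quadratic part: v**2. Cubic part: -3*u**3 - u**2*v + 2*u*v**2.
The quadratic part v**2 is a perfect square, so there is a single (double) tangent line v = 0, i.e. y = 3. Restricting the cubic part to that line (v = 0) leaves -3*u**3 ≠ 0, so f is not divisible by v and the branch is v² ≈ 3*u**3 to lowest order — this is a cusp.
Classification: cusp.


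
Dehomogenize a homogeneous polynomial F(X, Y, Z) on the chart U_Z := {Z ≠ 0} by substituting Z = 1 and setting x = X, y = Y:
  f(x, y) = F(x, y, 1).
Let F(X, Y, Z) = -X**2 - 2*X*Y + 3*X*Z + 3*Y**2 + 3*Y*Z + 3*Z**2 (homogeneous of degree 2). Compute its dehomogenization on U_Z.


f(x, y) = -x**2 - 2*x*y + 3*x + 3*y**2 + 3*y + 3

On U_Z we set Z = 1. Each monomial c·X^i·Y^j·Z^k in F becomes c·x^i·y^j·1^k = c·x^i·y^j.
Substituting Z = 1: F(X, Y, 1) = -x**2 - 2*x*y + 3*x + 3*y**2 + 3*y + 3.
Note: deg(f) ≤ deg(F) = 2; strict inequality happens when F is divisible by Z (lost terms).


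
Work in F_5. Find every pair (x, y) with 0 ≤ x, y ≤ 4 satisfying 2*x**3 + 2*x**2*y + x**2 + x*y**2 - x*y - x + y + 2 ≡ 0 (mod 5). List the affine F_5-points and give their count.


Affine F_5-points: {(0, 3), (2, 0), (2, 4), (4, 1), (4, 3)}; count = 5.

For each of the 25 pairs (x, y) ∈ F_5², evaluate f(x, y) mod 5. Record the zeros.
  x = 0: [0↦2, 1↦3, 2↦4, 3↦0, 4↦1]  zeros at y ∈ {3}
  x = 1: [0↦4, 1↦2, 2↦2, 3↦4, 4↦3]  zeros at y ∈ ∅
  x = 2: [0↦0, 1↦4, 2↦2, 3↦4, 4↦0]  zeros at y ∈ {0, 4}
  x = 3: [0↦2, 1↦1, 2↦1, 3↦2, 4↦4]  zeros at y ∈ ∅
  x = 4: [0↦2, 1↦0, 2↦1, 3↦0, 4↦2]  zeros at y ∈ {1, 3}
Collecting zeros: affine points = {(0, 3), (2, 0), (2, 4), (4, 1), (4, 3)}.
Total count |C(F_5)_aff| = 5.


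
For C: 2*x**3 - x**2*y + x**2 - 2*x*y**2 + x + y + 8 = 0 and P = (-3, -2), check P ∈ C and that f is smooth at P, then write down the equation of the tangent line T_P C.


Tangent line at P: 29*x - 32*y + 23 = 0.

Step 1: f(-3, -2) = 0, so P lies on C.
Step 2: partial derivatives
  f_x(x, y) = 6*x**2 - 2*x*y + 2*x - 2*y**2 + 1, f_y(x, y) = -x**2 - 4*x*y + 1.
  f_x(P) = 29, f_y(P) = -32 (gradient nonzero, so P is smooth).
Step 3: tangent line at P: 29·(x − -3) + -32·(y − -2) = 0.
Expanding: 29*x - 32*y + 23 = 0.


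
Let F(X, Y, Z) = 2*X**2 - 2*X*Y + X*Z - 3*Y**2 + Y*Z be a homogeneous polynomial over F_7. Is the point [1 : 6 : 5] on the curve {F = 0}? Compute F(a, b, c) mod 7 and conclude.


F(1,6,5) ≡ 1 (mod 7); P is NOT on the curve.

Evaluate F(1, 6, 5) term-by-term (mod 7).
  2*X**2 ↦ 2·1·1·1 = 2
  -2*X*Y ↦ -2·1·6·1 = -12
  X*Z ↦ 1·1·1·5 = 5
  -3*Y**2 ↦ -3·1·36·1 = -108
  Y*Z ↦ 1·1·6·5 = 30
Sum: F(1, 6, 5) = (2) + (-12) + (5) + (-108) + (30) = -83.
Reducing mod 7: -83 ≡ 1 (mod 7).
Since F(a, b, c) ≡ 1 ≠ 0 (mod 7), P does NOT lie on the curve.


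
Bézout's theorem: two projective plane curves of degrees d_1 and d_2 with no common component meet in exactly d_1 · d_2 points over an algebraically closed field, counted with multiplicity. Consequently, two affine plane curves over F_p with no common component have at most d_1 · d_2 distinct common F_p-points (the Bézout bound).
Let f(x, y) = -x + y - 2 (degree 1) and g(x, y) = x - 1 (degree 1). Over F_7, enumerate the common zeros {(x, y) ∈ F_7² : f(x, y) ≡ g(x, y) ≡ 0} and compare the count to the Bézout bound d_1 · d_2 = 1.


Common zeros: {(1, 3)}; count = 1; Bézout bound = 1.

deg(f) = 1, deg(g) = 1, so Bézout bound = 1.
Scan x ∈ F_7. For each x, list the y ∈ F_7 with f(x, y) ≡ 0 and those with g(x, y) ≡ 0 (mod 7); the common zeros in that column are the intersection.
  x = 0: f ≡ 0 at y ∈ {2}; g ≡ 0 at y ∈ ∅; common: ∅.
  x = 1: f ≡ 0 at y ∈ {3}; g ≡ 0 at y ∈ {0, 1, 2, 3, 4, 5, 6}; common: {3}.
  x = 2: f ≡ 0 at y ∈ {4}; g ≡ 0 at y ∈ ∅; common: ∅.
  x = 3: f ≡ 0 at y ∈ {5}; g ≡ 0 at y ∈ ∅; common: ∅.
  x = 4: f ≡ 0 at y ∈ {6}; g ≡ 0 at y ∈ ∅; common: ∅.
  x = 5: f ≡ 0 at y ∈ {0}; g ≡ 0 at y ∈ ∅; common: ∅.
  x = 6: f ≡ 0 at y ∈ {1}; g ≡ 0 at y ∈ ∅; common: ∅.
Collecting: common zeros = {(1, 3)}, so the count is 1.
Comparison with the Bézout bound: 1 ≤ 1 = deg(f)·deg(g), as expected for curves with no common component (the bound is attained).


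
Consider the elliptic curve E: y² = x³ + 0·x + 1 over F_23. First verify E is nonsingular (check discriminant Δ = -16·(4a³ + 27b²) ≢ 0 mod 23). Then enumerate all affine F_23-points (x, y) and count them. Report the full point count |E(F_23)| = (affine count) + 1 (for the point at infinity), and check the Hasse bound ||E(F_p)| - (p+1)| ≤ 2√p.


Affine points = {(0, 1), (0, 22), (1, 5), (1, 18), (2, 3), (2, 20), (10, 9), (10, 14), (12, 2), (12, 21), (13, 6), (13, 17), (14, 10), (14, 13), (15, 8), (15, 15), (16, 7), (16, 16), (19, 11), (19, 12), (21, 4), (21, 19), (22, 0)}; affine count = 23; |E(F_23)| = 24.

Discriminant check: Δ ∝ 4a³ + 27b² = 4·0³ + 27·1² = 4·0 + 27·1 ≡ 4 (mod 23). Nonzero ⇒ E is nonsingular.
For each x ∈ F_23, compute rhs = x³ + 0·x + 1 mod 23, then count y ∈ F_23 with y² ≡ rhs.
  x = 0: rhs = 1, matching y values: 1, 22 (2 points).
  x = 1: rhs = 2, matching y values: 5, 18 (2 points).
  x = 2: rhs = 9, matching y values: 3, 20 (2 points).
  x = 3: rhs = 5, matching y values: none (0 points).
  x = 4: rhs = 19, matching y values: none (0 points).
  x = 5: rhs = 11, matching y values: none (0 points).
  x = 6: rhs = 10, matching y values: none (0 points).
  x = 7: rhs = 22, matching y values: none (0 points).
  x = 8: rhs = 7, matching y values: none (0 points).
  x = 9: rhs = 17, matching y values: none (0 points).
  x = 10: rhs = 12, matching y values: 9, 14 (2 points).
  x = 11: rhs = 21, matching y values: none (0 points).
  x = 12: rhs = 4, matching y values: 2, 21 (2 points).
  x = 13: rhs = 13, matching y values: 6, 17 (2 points).
  x = 14: rhs = 8, matching y values: 10, 13 (2 points).
  x = 15: rhs = 18, matching y values: 8, 15 (2 points).
  x = 16: rhs = 3, matching y values: 7, 16 (2 points).
  x = 17: rhs = 15, matching y values: none (0 points).
  x = 18: rhs = 14, matching y values: none (0 points).
  x = 19: rhs = 6, matching y values: 11, 12 (2 points).
  x = 20: rhs = 20, matching y values: none (0 points).
  x = 21: rhs = 16, matching y values: 4, 19 (2 points).
  x = 22: rhs = 0, matching y values: 0 (1 points).
Total affine count: 23.
Full point count |E(F_23)| = 23 + 1 = 24.
Hasse bound: |24 − (23+1)| = |0| = 0 ≤ 2√23 ≈ 9.5917 ✓.


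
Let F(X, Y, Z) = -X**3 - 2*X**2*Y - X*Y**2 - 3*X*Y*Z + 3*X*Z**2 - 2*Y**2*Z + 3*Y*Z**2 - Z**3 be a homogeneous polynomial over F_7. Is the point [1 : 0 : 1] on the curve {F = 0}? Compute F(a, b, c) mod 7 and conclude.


F(1,0,1) ≡ 1 (mod 7); P is NOT on the curve.

Evaluate F(1, 0, 1) term-by-term (mod 7).
  -X**3 ↦ -1·1·1·1 = -1
  -2*X**2*Y ↦ -2·1·0·1 = 0
  -X*Y**2 ↦ -1·1·0·1 = 0
  -3*X*Y*Z ↦ -3·1·0·1 = 0
  3*X*Z**2 ↦ 3·1·1·1 = 3
  -2*Y**2*Z ↦ -2·1·0·1 = 0
  3*Y*Z**2 ↦ 3·1·0·1 = 0
  -Z**3 ↦ -1·1·1·1 = -1
Sum: F(1, 0, 1) = (-1) + (0) + (0) + (0) + (3) + (0) + (0) + (-1) = 1.
Reducing mod 7: 1 ≡ 1 (mod 7).
Since F(a, b, c) ≡ 1 ≠ 0 (mod 7), P does NOT lie on the curve.


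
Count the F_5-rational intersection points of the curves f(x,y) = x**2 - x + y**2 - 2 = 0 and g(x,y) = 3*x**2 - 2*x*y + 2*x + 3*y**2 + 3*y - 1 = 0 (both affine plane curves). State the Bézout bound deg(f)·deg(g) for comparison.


Common zeros: {(2, 0), (4, 0)}; count = 2; Bézout bound = 4.

deg(f) = 2, deg(g) = 2, so Bézout bound = 4.
Scan x ∈ F_5. For each x, list the y ∈ F_5 with f(x, y) ≡ 0 and those with g(x, y) ≡ 0 (mod 5); the common zeros in that column are the intersection.
  x = 0: f ≡ 0 at y ∈ ∅; g ≡ 0 at y ∈ {1, 3}; common: ∅.
  x = 1: f ≡ 0 at y ∈ ∅; g ≡ 0 at y ∈ ∅; common: ∅.
  x = 2: f ≡ 0 at y ∈ {0}; g ≡ 0 at y ∈ {0, 2}; common: {0}.
  x = 3: f ≡ 0 at y ∈ {1, 4}; g ≡ 0 at y ∈ {3}; common: ∅.
  x = 4: f ≡ 0 at y ∈ {0}; g ≡ 0 at y ∈ {0}; common: {0}.
Collecting: common zeros = {(2, 0), (4, 0)}, so the count is 2.
Comparison with the Bézout bound: 2 ≤ 4 = deg(f)·deg(g), as expected for curves with no common component (the affine F_5-count falls short of the bound because intersections may lie at infinity, over extension fields, or carry multiplicity).


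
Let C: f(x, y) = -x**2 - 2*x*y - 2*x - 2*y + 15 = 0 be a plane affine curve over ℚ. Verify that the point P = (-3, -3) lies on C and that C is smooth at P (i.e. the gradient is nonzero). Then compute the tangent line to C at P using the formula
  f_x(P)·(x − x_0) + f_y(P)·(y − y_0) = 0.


Tangent line at P: 10*x + 4*y + 42 = 0.

Step 1: f(-3, -3) = 0, so P lies on C.
Step 2: partial derivatives
  f_x(x, y) = -2*x - 2*y - 2, f_y(x, y) = -2*x - 2.
  f_x(P) = 10, f_y(P) = 4 (gradient nonzero, so P is smooth).
Step 3: tangent line at P: 10·(x − -3) + 4·(y − -3) = 0.
Expanding: 10*x + 4*y + 42 = 0.


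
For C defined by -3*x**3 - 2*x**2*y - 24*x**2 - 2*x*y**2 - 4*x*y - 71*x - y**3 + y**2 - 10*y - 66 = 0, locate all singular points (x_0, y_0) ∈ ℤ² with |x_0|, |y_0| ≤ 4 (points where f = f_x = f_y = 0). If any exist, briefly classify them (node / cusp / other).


Singular points: {(-3, 2)}; classification: node.

Compute partial derivatives:
  f_x = -9*x**2 - 4*x*y - 48*x - 2*y**2 - 4*y - 71.
  f_y = -2*x**2 - 4*x*y - 4*x - 3*y**2 + 2*y - 10.
Scan x_0 ∈ {−4, ..., 4}. For each x_0, f_y(x_0, y) is a polynomial in y; find its integer roots y ∈ {−4, ..., 4}, then test f_x and f at those candidates.
  x = -4: f_y(-4, y) = -3*y**2 + 18*y - 26; no integer root y with |y| ≤ 4.
  x = -3: f_y(-3, y) = -3*y**2 + 14*y - 16; vanishes at y ∈ {2}. (-3, 2): f_x = 0, f = 0 — SINGULAR.
  x = -2: f_y(-2, y) = -3*y**2 + 10*y - 10; no integer root y with |y| ≤ 4.
  x = -1: f_y(-1, y) = -3*y**2 + 6*y - 8; no integer root y with |y| ≤ 4.
  x = 0: f_y(0, y) = -3*y**2 + 2*y - 10; no integer root y with |y| ≤ 4.
  x = 1: f_y(1, y) = -3*y**2 - 2*y - 16; no integer root y with |y| ≤ 4.
  x = 2: f_y(2, y) = -3*y**2 - 6*y - 26; no integer root y with |y| ≤ 4.
  x = 3: f_y(3, y) = -3*y**2 - 10*y - 40; no integer root y with |y| ≤ 4.
  x = 4: f_y(4, y) = -3*y**2 - 14*y - 58; no integer root y with |y| ≤ 4.
Only singular point on the grid: (-3, 2).
Classify: substitute x = -3 + u, y = 2 + v and expand: f = -3*u**3 - 2*u**2*v - u**2 - 2*u*v**2 - v**3 + v**2.
No constant or linear terms (consistent with a singular point). Quadratic part: -u**2 + v**2. Cubic part: -3*u**3 - 2*u**2*v - 2*u*v**2 - v**3.
The quadratic part v**2 - u**2 = (v − u)(v + u) splits into two distinct linear factors, so there are two distinct tangent lines y − 2 = ±(x − -3) — this is a node (ordinary double point).
Classification: node.


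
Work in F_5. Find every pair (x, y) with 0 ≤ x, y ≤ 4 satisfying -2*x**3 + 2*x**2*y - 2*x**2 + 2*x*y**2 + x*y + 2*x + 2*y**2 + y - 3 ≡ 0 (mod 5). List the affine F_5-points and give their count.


Affine F_5-points: {(0, 1), (1, 0), (1, 4), (4, 0)}; count = 4.

For each of the 25 pairs (x, y) ∈ F_5², evaluate f(x, y) mod 5. Record the zeros.
  x = 0: [0↦2, 1↦0, 2↦2, 3↦3, 4↦3]  zeros at y ∈ {1}
  x = 1: [0↦0, 1↦3, 2↦4, 3↦3, 4↦0]  zeros at y ∈ {0, 4}
  x = 2: [0↦2, 1↦4, 2↦3, 3↦4, 4↦2]  zeros at y ∈ ∅
  x = 3: [0↦1, 1↦1, 2↦2, 3↦4, 4↦2]  zeros at y ∈ ∅
  x = 4: [0↦0, 1↦2, 2↦4, 3↦1, 4↦3]  zeros at y ∈ {0}
Collecting zeros: affine points = {(0, 1), (1, 0), (1, 4), (4, 0)}.
Total count |C(F_5)_aff| = 4.


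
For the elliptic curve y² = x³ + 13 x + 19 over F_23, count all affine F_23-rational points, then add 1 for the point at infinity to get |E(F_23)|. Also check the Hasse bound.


Affine points = {(3, 4), (3, 19), (5, 5), (5, 18), (7, 4), (7, 19), (13, 4), (13, 19), (14, 1), (14, 22), (15, 1), (15, 22), (17, 1), (17, 22), (18, 6), (18, 17), (19, 8), (19, 15), (21, 10), (21, 13)}; affine count = 20; |E(F_23)| = 21.

Discriminant check: Δ ∝ 4a³ + 27b² = 4·13³ + 27·19² = 4·2197 + 27·361 ≡ 20 (mod 23). Nonzero ⇒ E is nonsingular.
For each x ∈ F_23, compute rhs = x³ + 13·x + 19 mod 23, then count y ∈ F_23 with y² ≡ rhs.
  x = 0: rhs = 19, matching y values: none (0 points).
  x = 1: rhs = 10, matching y values: none (0 points).
  x = 2: rhs = 7, matching y values: none (0 points).
  x = 3: rhs = 16, matching y values: 4, 19 (2 points).
  x = 4: rhs = 20, matching y values: none (0 points).
  x = 5: rhs = 2, matching y values: 5, 18 (2 points).
  x = 6: rhs = 14, matching y values: none (0 points).
  x = 7: rhs = 16, matching y values: 4, 19 (2 points).
  x = 8: rhs = 14, matching y values: none (0 points).
  x = 9: rhs = 14, matching y values: none (0 points).
  x = 10: rhs = 22, matching y values: none (0 points).
  x = 11: rhs = 21, matching y values: none (0 points).
  x = 12: rhs = 17, matching y values: none (0 points).
  x = 13: rhs = 16, matching y values: 4, 19 (2 points).
  x = 14: rhs = 1, matching y values: 1, 22 (2 points).
  x = 15: rhs = 1, matching y values: 1, 22 (2 points).
  x = 16: rhs = 22, matching y values: none (0 points).
  x = 17: rhs = 1, matching y values: 1, 22 (2 points).
  x = 18: rhs = 13, matching y values: 6, 17 (2 points).
  x = 19: rhs = 18, matching y values: 8, 15 (2 points).
  x = 20: rhs = 22, matching y values: none (0 points).
  x = 21: rhs = 8, matching y values: 10, 13 (2 points).
  x = 22: rhs = 5, matching y values: none (0 points).
Total affine count: 20.
Full point count |E(F_23)| = 20 + 1 = 21.
Hasse bound: |21 − (23+1)| = |-3| = 3 ≤ 2√23 ≈ 9.5917 ✓.


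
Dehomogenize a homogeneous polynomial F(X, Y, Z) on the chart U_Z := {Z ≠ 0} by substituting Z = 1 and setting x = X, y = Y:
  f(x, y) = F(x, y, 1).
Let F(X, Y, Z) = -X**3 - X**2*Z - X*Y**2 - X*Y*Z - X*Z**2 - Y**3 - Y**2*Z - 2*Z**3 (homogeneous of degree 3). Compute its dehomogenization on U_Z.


f(x, y) = -x**3 - x**2 - x*y**2 - x*y - x - y**3 - y**2 - 2

On U_Z we set Z = 1. Each monomial c·X^i·Y^j·Z^k in F becomes c·x^i·y^j·1^k = c·x^i·y^j.
Substituting Z = 1: F(X, Y, 1) = -x**3 - x**2 - x*y**2 - x*y - x - y**3 - y**2 - 2.
Note: deg(f) ≤ deg(F) = 3; strict inequality happens when F is divisible by Z (lost terms).


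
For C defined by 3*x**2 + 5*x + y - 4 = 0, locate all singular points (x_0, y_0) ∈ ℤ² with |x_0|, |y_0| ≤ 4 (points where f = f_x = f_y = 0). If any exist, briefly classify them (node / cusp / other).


No singular points in the scanned grid; C is smooth there.

Compute partial derivatives:
  f_x = 6*x + 5.
  f_y = 1.
f_y = 1 is a nonzero constant, so f_y never vanishes: no point (x, y) can satisfy f = f_x = f_y = 0. In particular no (x, y) ∈ {−4, ..., 4}² is singular; the curve is smooth.


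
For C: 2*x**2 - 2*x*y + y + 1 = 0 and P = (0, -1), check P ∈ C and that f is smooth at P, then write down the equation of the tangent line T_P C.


Tangent line at P: 2*x + y + 1 = 0.

Step 1: f(0, -1) = 0, so P lies on C.
Step 2: partial derivatives
  f_x(x, y) = 4*x - 2*y, f_y(x, y) = 1 - 2*x.
  f_x(P) = 2, f_y(P) = 1 (gradient nonzero, so P is smooth).
Step 3: tangent line at P: 2·(x − 0) + 1·(y − -1) = 0.
Expanding: 2*x + y + 1 = 0.


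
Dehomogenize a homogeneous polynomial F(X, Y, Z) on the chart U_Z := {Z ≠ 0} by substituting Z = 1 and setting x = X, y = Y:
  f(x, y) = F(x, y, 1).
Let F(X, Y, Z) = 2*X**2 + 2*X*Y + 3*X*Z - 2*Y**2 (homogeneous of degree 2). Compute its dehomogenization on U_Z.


f(x, y) = 2*x**2 + 2*x*y + 3*x - 2*y**2

On U_Z we set Z = 1. Each monomial c·X^i·Y^j·Z^k in F becomes c·x^i·y^j·1^k = c·x^i·y^j.
Substituting Z = 1: F(X, Y, 1) = 2*x**2 + 2*x*y + 3*x - 2*y**2.
Note: deg(f) ≤ deg(F) = 2; strict inequality happens when F is divisible by Z (lost terms).


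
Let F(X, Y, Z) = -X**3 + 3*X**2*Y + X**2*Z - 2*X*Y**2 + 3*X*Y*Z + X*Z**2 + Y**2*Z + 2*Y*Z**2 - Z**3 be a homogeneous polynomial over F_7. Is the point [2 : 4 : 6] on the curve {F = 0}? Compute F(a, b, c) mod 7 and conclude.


F(2,4,6) ≡ 6 (mod 7); P is NOT on the curve.

Evaluate F(2, 4, 6) term-by-term (mod 7).
  -X**3 ↦ -1·8·1·1 = -8
  3*X**2*Y ↦ 3·4·4·1 = 48
  X**2*Z ↦ 1·4·1·6 = 24
  -2*X*Y**2 ↦ -2·2·16·1 = -64
  3*X*Y*Z ↦ 3·2·4·6 = 144
  X*Z**2 ↦ 1·2·1·36 = 72
  Y**2*Z ↦ 1·1·16·6 = 96
  2*Y*Z**2 ↦ 2·1·4·36 = 288
  -Z**3 ↦ -1·1·1·216 = -216
Sum: F(2, 4, 6) = (-8) + (48) + (24) + (-64) + (144) + (72) + (96) + (288) + (-216) = 384.
Reducing mod 7: 384 ≡ 6 (mod 7).
Since F(a, b, c) ≡ 6 ≠ 0 (mod 7), P does NOT lie on the curve.


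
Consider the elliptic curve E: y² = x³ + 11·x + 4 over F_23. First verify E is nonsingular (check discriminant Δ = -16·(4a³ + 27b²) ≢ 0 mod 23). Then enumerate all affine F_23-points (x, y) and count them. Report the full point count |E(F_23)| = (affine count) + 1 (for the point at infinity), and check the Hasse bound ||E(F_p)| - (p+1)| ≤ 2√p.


Affine points = {(0, 2), (0, 21), (1, 4), (1, 19), (3, 8), (3, 15), (5, 0), (8, 11), (8, 12), (9, 2), (9, 21), (12, 1), (12, 22), (14, 2), (14, 21), (15, 5), (15, 18), (18, 10), (18, 13), (20, 6), (20, 17)}; affine count = 21; |E(F_23)| = 22.

Discriminant check: Δ ∝ 4a³ + 27b² = 4·11³ + 27·4² = 4·1331 + 27·16 ≡ 6 (mod 23). Nonzero ⇒ E is nonsingular.
For each x ∈ F_23, compute rhs = x³ + 11·x + 4 mod 23, then count y ∈ F_23 with y² ≡ rhs.
  x = 0: rhs = 4, matching y values: 2, 21 (2 points).
  x = 1: rhs = 16, matching y values: 4, 19 (2 points).
  x = 2: rhs = 11, matching y values: none (0 points).
  x = 3: rhs = 18, matching y values: 8, 15 (2 points).
  x = 4: rhs = 20, matching y values: none (0 points).
  x = 5: rhs = 0, matching y values: 0 (1 points).
  x = 6: rhs = 10, matching y values: none (0 points).
  x = 7: rhs = 10, matching y values: none (0 points).
  x = 8: rhs = 6, matching y values: 11, 12 (2 points).
  x = 9: rhs = 4, matching y values: 2, 21 (2 points).
  x = 10: rhs = 10, matching y values: none (0 points).
  x = 11: rhs = 7, matching y values: none (0 points).
  x = 12: rhs = 1, matching y values: 1, 22 (2 points).
  x = 13: rhs = 21, matching y values: none (0 points).
  x = 14: rhs = 4, matching y values: 2, 21 (2 points).
  x = 15: rhs = 2, matching y values: 5, 18 (2 points).
  x = 16: rhs = 21, matching y values: none (0 points).
  x = 17: rhs = 21, matching y values: none (0 points).
  x = 18: rhs = 8, matching y values: 10, 13 (2 points).
  x = 19: rhs = 11, matching y values: none (0 points).
  x = 20: rhs = 13, matching y values: 6, 17 (2 points).
  x = 21: rhs = 20, matching y values: none (0 points).
  x = 22: rhs = 15, matching y values: none (0 points).
Total affine count: 21.
Full point count |E(F_23)| = 21 + 1 = 22.
Hasse bound: |22 − (23+1)| = |-2| = 2 ≤ 2√23 ≈ 9.5917 ✓.


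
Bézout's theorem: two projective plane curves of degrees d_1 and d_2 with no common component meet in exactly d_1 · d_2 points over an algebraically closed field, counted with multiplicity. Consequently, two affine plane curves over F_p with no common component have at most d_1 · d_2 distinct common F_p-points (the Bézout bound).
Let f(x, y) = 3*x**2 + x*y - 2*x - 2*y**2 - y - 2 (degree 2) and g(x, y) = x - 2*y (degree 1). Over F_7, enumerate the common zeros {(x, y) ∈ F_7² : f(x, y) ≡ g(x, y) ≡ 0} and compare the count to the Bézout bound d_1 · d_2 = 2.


Common zeros: {(3, 5), (6, 3)}; count = 2; Bézout bound = 2.

deg(f) = 2, deg(g) = 1, so Bézout bound = 2.
Scan x ∈ F_7. For each x, list the y ∈ F_7 with f(x, y) ≡ 0 and those with g(x, y) ≡ 0 (mod 7); the common zeros in that column are the intersection.
  x = 0: f ≡ 0 at y ∈ ∅; g ≡ 0 at y ∈ {0}; common: ∅.
  x = 1: f ≡ 0 at y ∈ ∅; g ≡ 0 at y ∈ {4}; common: ∅.
  x = 2: f ≡ 0 at y ∈ {2}; g ≡ 0 at y ∈ {1}; common: ∅.
  x = 3: f ≡ 0 at y ∈ {3, 5}; g ≡ 0 at y ∈ {5}; common: {5}.
  x = 4: f ≡ 0 at y ∈ ∅; g ≡ 0 at y ∈ {2}; common: ∅.
  x = 5: f ≡ 0 at y ∈ {0, 2}; g ≡ 0 at y ∈ {6}; common: ∅.
  x = 6: f ≡ 0 at y ∈ {3}; g ≡ 0 at y ∈ {3}; common: {3}.
Collecting: common zeros = {(3, 5), (6, 3)}, so the count is 2.
Comparison with the Bézout bound: 2 ≤ 2 = deg(f)·deg(g), as expected for curves with no common component (the bound is attained).


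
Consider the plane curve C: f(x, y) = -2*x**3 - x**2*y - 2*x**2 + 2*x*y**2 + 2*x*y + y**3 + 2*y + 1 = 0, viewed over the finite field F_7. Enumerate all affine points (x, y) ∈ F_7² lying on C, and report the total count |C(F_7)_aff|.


Affine F_7-points: {(1, 4), (3, 3), (5, 1), (6, 3)}; count = 4.

For each of the 49 pairs (x, y) ∈ F_7², evaluate f(x, y) mod 7. Record the zeros.
  x = 0: [0↦1, 1↦4, 2↦6, 3↦6, 4↦3, 5↦3, 6↦5]  zeros at y ∈ ∅
  x = 1: [0↦4, 1↦3, 2↦5, 3↦2, 4↦0, 5↦5, 6↦2]  zeros at y ∈ {4}
  x = 2: [0↦5, 1↦5, 2↦5, 3↦4, 4↦1, 5↦2, 6↦6]  zeros at y ∈ ∅
  x = 3: [0↦6, 1↦5, 2↦1, 3↦0, 4↦1, 5↦3, 6↦5]  zeros at y ∈ {3}
  x = 4: [0↦2, 1↦5, 2↦2, 3↦6, 4↦2, 5↦3, 6↦1]  zeros at y ∈ ∅
  x = 5: [0↦2, 1↦0, 2↦3, 3↦3, 4↦6, 5↦4, 6↦3]  zeros at y ∈ {1}
  x = 6: [0↦1, 1↦6, 2↦6, 3↦0, 4↦1, 5↦1, 6↦6]  zeros at y ∈ {3}
Collecting zeros: affine points = {(1, 4), (3, 3), (5, 1), (6, 3)}.
Total count |C(F_7)_aff| = 4.


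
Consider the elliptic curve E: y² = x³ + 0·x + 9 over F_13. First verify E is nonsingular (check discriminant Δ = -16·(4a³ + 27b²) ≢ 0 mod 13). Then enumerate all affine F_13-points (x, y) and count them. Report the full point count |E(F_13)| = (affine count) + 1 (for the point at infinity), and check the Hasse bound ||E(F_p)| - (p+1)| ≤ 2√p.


Affine points = {(0, 3), (0, 10), (1, 6), (1, 7), (2, 2), (2, 11), (3, 6), (3, 7), (5, 2), (5, 11), (6, 2), (6, 11), (7, 1), (7, 12), (8, 1), (8, 12), (9, 6), (9, 7), (11, 1), (11, 12)}; affine count = 20; |E(F_13)| = 21.

Discriminant check: Δ ∝ 4a³ + 27b² = 4·0³ + 27·9² = 4·0 + 27·81 ≡ 3 (mod 13). Nonzero ⇒ E is nonsingular.
For each x ∈ F_13, compute rhs = x³ + 0·x + 9 mod 13, then count y ∈ F_13 with y² ≡ rhs.
  x = 0: rhs = 9, matching y values: 3, 10 (2 points).
  x = 1: rhs = 10, matching y values: 6, 7 (2 points).
  x = 2: rhs = 4, matching y values: 2, 11 (2 points).
  x = 3: rhs = 10, matching y values: 6, 7 (2 points).
  x = 4: rhs = 8, matching y values: none (0 points).
  x = 5: rhs = 4, matching y values: 2, 11 (2 points).
  x = 6: rhs = 4, matching y values: 2, 11 (2 points).
  x = 7: rhs = 1, matching y values: 1, 12 (2 points).
  x = 8: rhs = 1, matching y values: 1, 12 (2 points).
  x = 9: rhs = 10, matching y values: 6, 7 (2 points).
  x = 10: rhs = 8, matching y values: none (0 points).
  x = 11: rhs = 1, matching y values: 1, 12 (2 points).
  x = 12: rhs = 8, matching y values: none (0 points).
Total affine count: 20.
Full point count |E(F_13)| = 20 + 1 = 21.
Hasse bound: |21 − (13+1)| = |7| = 7 ≤ 2√13 ≈ 7.2111 ✓.
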